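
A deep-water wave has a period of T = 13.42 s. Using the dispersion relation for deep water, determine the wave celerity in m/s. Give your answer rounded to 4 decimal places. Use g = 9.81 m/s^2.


We use the deep-water celerity formula:
C = g * T / (2 * pi)
C = 9.81 * 13.42 / (2 * 3.14159...)
C = 131.650200 / 6.283185
C = 20.9528 m/s

20.9528


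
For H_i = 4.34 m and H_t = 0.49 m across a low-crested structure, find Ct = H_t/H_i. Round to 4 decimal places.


Ct = H_t / H_i
Ct = 0.49 / 4.34
Ct = 0.1129

0.1129


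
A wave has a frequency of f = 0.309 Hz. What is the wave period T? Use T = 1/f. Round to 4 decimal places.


T = 1 / f
T = 1 / 0.309
T = 3.2362 s

3.2362


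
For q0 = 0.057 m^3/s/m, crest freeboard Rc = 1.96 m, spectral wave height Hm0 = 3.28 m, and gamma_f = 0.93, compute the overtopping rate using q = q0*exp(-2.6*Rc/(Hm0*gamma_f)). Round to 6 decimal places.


q = q0 * exp(-2.6 * Rc / (Hm0 * gamma_f))
Exponent = -2.6 * 1.96 / (3.28 * 0.93)
= -2.6 * 1.96 / 3.0504
= -1.670601
exp(-1.670601) = 0.188134
q = 0.057 * 0.188134
q = 0.010724 m^3/s/m

0.010724


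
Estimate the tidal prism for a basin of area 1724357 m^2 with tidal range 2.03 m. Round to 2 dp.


Tidal prism = Area * Tidal range
P = 1724357 * 2.03
P = 3500444.71 m^3

3500444.71


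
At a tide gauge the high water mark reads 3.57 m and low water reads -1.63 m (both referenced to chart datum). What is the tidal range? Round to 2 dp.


Tidal range = High water - Low water
Tidal range = 3.57 - (-1.63)
Tidal range = 5.20 m

5.20


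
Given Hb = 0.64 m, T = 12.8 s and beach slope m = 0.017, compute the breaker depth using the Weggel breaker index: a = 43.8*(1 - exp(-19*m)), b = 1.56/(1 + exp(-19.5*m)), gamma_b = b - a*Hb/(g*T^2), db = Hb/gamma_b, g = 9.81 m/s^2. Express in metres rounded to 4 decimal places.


a = 43.8 * (1 - exp(-19 * m))
exp(-19 * 0.017) = exp(-0.3230) = 0.723974
a = 43.8 * (1 - 0.723974) = 12.089945
b = 1.56 / (1 + exp(-19.5 * m))
exp(-19.5 * 0.017) = exp(-0.3315) = 0.717846
b = 1.56 / (1 + 0.717846) = 0.908114
Hb / (g * T^2) = 0.64 / (9.81 * 12.8^2) = 0.64 / 1607.2704 = 0.00039819
gamma_b = b - a * Hb/(g*T^2) = 0.908114 - 12.089945 * 0.00039819 = 0.903300
db = Hb / gamma_b = 0.64 / 0.903300
db = 0.7085 m

0.7085


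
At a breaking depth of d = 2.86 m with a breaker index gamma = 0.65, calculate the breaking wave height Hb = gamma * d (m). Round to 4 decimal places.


Hb = gamma * d
Hb = 0.65 * 2.86
Hb = 1.8590 m

1.8590


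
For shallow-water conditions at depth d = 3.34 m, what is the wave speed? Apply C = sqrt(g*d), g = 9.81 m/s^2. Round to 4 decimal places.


Using the shallow-water approximation:
C = sqrt(g * d) = sqrt(9.81 * 3.34)
C = sqrt(32.7654)
C = 5.7241 m/s

5.7241


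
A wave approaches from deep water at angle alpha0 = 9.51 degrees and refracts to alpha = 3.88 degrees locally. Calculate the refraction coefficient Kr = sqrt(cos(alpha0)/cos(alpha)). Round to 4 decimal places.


Kr = sqrt(cos(alpha0) / cos(alpha))
cos(9.51) = 0.986257
cos(3.88) = 0.997708
Kr = sqrt(0.986257 / 0.997708)
Kr = sqrt(0.988523)
Kr = 0.9942

0.9942


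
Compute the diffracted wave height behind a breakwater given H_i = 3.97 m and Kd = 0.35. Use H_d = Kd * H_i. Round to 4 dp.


H_d = Kd * H_i
H_d = 0.35 * 3.97
H_d = 1.3895 m

1.3895


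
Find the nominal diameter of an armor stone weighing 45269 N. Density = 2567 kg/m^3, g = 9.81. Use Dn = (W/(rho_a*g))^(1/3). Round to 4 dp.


V = W / (rho_a * g)
V = 45269 / (2567 * 9.81)
V = 45269 / 25182.27
V = 1.797654 m^3
Dn = V^(1/3) = 1.797654^(1/3)
Dn = 1.2159 m

1.2159


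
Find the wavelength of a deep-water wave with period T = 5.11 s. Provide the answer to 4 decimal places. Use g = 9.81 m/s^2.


L0 = g * T^2 / (2 * pi)
L0 = 9.81 * 5.11^2 / (2 * pi)
L0 = 9.81 * 26.1121 / 6.28319
L0 = 256.1597 / 6.28319
L0 = 40.7691 m

40.7691


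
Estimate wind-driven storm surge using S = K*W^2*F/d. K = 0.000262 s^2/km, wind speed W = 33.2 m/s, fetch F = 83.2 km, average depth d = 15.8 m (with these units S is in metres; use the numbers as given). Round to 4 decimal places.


S = K * W^2 * F / d
W^2 = 33.2^2 = 1102.24
S = 0.000262 * 1102.24 * 83.2 / 15.8
Numerator = 0.000262 * 1102.24 * 83.2 = 24.027068
S = 24.027068 / 15.8 = 1.5207 m

1.5207


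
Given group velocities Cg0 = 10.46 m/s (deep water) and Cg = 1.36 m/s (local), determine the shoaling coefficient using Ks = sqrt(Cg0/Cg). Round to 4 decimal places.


Ks = sqrt(Cg0 / Cg)
Ks = sqrt(10.46 / 1.36)
Ks = sqrt(7.6912)
Ks = 2.7733

2.7733


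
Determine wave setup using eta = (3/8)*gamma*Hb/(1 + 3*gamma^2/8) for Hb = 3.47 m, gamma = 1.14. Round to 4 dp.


eta = (3/8) * gamma * Hb / (1 + 3*gamma^2/8)
Numerator = (3/8) * 1.14 * 3.47 = 1.483425
Denominator = 1 + 3*1.14^2/8 = 1 + 0.487350 = 1.487350
eta = 1.483425 / 1.487350
eta = 0.9974 m

0.9974


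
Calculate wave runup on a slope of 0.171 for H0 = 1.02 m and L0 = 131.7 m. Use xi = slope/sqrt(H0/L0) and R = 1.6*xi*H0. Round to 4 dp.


xi = slope / sqrt(H0/L0)
H0/L0 = 1.02/131.7 = 0.007745
sqrt(0.007745) = 0.088005
xi = 0.171 / 0.088005 = 1.943072
R = 1.6 * xi * H0 = 1.6 * 1.943072 * 1.02
R = 3.1711 m

3.1711


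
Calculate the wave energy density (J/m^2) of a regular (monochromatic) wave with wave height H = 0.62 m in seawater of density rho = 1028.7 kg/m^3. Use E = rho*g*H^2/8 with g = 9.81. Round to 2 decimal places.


E = (1/8) * rho * g * H^2
E = (1/8) * 1028.7 * 9.81 * 0.62^2
E = 0.125 * 1028.7 * 9.81 * 0.3844
E = 484.90 J/m^2

484.90


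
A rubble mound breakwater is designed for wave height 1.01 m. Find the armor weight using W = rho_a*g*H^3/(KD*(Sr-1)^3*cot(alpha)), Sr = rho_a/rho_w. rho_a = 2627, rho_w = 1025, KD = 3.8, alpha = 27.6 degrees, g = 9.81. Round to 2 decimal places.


Sr = rho_a / rho_w = 2627 / 1025 = 2.562927
(Sr - 1) = 1.562927
(Sr - 1)^3 = 3.817824
cot(27.6) = 1 / tan(27.6) = 1 / 0.522787 = 1.912824
Numerator = 2627 * 9.81 * 1.01^3 = 26551.7531
Denominator = 3.8 * 3.817824 * 1.912824 = 27.750733
W = 26551.7531 / 27.750733
W = 956.79 N

956.79


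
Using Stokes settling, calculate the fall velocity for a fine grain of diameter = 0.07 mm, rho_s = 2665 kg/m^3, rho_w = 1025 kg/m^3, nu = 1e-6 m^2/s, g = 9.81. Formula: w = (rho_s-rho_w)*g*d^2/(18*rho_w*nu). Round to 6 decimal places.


w = (rho_s - rho_w) * g * d^2 / (18 * rho_w * nu)
d = 0.07 mm = 0.000070 m
rho_s - rho_w = 2665 - 1025 = 1640
Numerator = 1640 * 9.81 * (0.000070)^2 = 0.000078833160
Denominator = 18 * 1025 * 1e-6 = 0.018450
w = 0.004273 m/s

0.004273


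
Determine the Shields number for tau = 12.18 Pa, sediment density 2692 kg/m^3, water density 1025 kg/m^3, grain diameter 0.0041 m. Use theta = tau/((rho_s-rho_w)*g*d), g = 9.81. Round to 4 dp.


theta = tau / ((rho_s - rho_w) * g * d)
rho_s - rho_w = 2692 - 1025 = 1667
Denominator = 1667 * 9.81 * 0.0041 = 67.048407
theta = 12.18 / 67.048407
theta = 0.1817

0.1817


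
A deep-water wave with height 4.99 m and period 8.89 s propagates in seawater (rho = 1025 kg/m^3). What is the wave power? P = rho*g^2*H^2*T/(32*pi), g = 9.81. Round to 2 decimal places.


P = rho * g^2 * H^2 * T / (32 * pi)
P = 1025 * 9.81^2 * 4.99^2 * 8.89 / (32 * pi)
P = 1025 * 96.2361 * 24.9001 * 8.89 / 100.53096
P = 217202.53 W/m

217202.53


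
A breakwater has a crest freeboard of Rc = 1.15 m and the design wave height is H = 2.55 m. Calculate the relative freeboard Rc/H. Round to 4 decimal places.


Relative freeboard = Rc / H
= 1.15 / 2.55
= 0.4510

0.4510


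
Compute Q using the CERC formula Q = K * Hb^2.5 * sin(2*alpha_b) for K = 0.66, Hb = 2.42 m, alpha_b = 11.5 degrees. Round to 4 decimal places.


Q = K * Hb^2.5 * sin(2 * alpha_b)
Hb^2.5 = 2.42^2.5 = 9.110420
sin(2 * 11.5) = sin(23.0) = 0.390731
Q = 0.66 * 9.110420 * 0.390731
Q = 2.3494 m^3/s

2.3494


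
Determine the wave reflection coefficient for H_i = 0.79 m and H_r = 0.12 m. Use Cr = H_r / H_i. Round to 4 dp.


Cr = H_r / H_i
Cr = 0.12 / 0.79
Cr = 0.1519

0.1519


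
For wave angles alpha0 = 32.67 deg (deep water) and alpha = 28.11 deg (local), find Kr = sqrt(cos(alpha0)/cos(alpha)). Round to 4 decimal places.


Kr = sqrt(cos(alpha0) / cos(alpha))
cos(32.67) = 0.841794
cos(28.11) = 0.882045
Kr = sqrt(0.841794 / 0.882045)
Kr = sqrt(0.954366)
Kr = 0.9769

0.9769


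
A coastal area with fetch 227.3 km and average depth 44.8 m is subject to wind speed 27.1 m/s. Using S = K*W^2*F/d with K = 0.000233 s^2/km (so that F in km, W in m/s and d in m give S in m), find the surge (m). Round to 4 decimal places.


S = K * W^2 * F / d
W^2 = 27.1^2 = 734.41
S = 0.000233 * 734.41 * 227.3 / 44.8
Numerator = 0.000233 * 734.41 * 227.3 = 38.895015
S = 38.895015 / 44.8 = 0.8682 m

0.8682


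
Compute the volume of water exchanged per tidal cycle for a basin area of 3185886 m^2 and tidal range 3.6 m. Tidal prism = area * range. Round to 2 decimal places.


Tidal prism = Area * Tidal range
P = 3185886 * 3.6
P = 11469189.60 m^3

11469189.60


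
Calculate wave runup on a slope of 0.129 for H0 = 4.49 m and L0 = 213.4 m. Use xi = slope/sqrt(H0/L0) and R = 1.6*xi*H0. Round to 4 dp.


xi = slope / sqrt(H0/L0)
H0/L0 = 4.49/213.4 = 0.021040
sqrt(0.021040) = 0.145053
xi = 0.129 / 0.145053 = 0.889332
R = 1.6 * xi * H0 = 1.6 * 0.889332 * 4.49
R = 6.3890 m

6.3890


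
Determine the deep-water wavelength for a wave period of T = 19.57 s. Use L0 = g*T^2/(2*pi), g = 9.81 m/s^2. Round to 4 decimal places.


L0 = g * T^2 / (2 * pi)
L0 = 9.81 * 19.57^2 / (2 * pi)
L0 = 9.81 * 382.9849 / 6.28319
L0 = 3757.0819 / 6.28319
L0 = 597.9582 m

597.9582


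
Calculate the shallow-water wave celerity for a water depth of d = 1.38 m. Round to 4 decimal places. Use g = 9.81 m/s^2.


Using the shallow-water approximation:
C = sqrt(g * d) = sqrt(9.81 * 1.38)
C = sqrt(13.5378)
C = 3.6794 m/s

3.6794


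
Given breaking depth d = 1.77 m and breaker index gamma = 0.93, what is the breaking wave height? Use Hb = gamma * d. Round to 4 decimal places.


Hb = gamma * d
Hb = 0.93 * 1.77
Hb = 1.6461 m

1.6461


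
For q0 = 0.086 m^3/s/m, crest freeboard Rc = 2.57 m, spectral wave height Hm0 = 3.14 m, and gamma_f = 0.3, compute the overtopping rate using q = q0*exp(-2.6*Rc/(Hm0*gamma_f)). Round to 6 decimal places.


q = q0 * exp(-2.6 * Rc / (Hm0 * gamma_f))
Exponent = -2.6 * 2.57 / (3.14 * 0.3)
= -2.6 * 2.57 / 0.9420
= -7.093418
exp(-7.093418) = 0.000831
q = 0.086 * 0.000831
q = 0.000071 m^3/s/m

0.000071


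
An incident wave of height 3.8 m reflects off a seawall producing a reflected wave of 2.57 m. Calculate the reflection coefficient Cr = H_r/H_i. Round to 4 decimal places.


Cr = H_r / H_i
Cr = 2.57 / 3.8
Cr = 0.6763

0.6763


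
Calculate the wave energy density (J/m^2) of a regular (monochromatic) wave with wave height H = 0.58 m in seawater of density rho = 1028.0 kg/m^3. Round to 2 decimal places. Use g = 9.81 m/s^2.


E = (1/8) * rho * g * H^2
E = (1/8) * 1028.0 * 9.81 * 0.58^2
E = 0.125 * 1028.0 * 9.81 * 0.3364
E = 424.06 J/m^2

424.06


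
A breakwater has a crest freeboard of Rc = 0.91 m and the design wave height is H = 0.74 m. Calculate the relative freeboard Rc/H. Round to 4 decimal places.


Relative freeboard = Rc / H
= 0.91 / 0.74
= 1.2297

1.2297


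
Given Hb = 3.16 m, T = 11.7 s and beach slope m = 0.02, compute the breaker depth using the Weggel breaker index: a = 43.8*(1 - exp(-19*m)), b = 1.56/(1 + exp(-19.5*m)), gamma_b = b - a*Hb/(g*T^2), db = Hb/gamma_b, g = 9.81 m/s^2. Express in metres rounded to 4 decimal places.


a = 43.8 * (1 - exp(-19 * m))
exp(-19 * 0.02) = exp(-0.3800) = 0.683861
a = 43.8 * (1 - 0.683861) = 13.846870
b = 1.56 / (1 + exp(-19.5 * m))
exp(-19.5 * 0.02) = exp(-0.3900) = 0.677057
b = 1.56 / (1 + 0.677057) = 0.930201
Hb / (g * T^2) = 3.16 / (9.81 * 11.7^2) = 3.16 / 1342.8909 = 0.00235313
gamma_b = b - a * Hb/(g*T^2) = 0.930201 - 13.846870 * 0.00235313 = 0.897617
db = Hb / gamma_b = 3.16 / 0.897617
db = 3.5204 m

3.5204


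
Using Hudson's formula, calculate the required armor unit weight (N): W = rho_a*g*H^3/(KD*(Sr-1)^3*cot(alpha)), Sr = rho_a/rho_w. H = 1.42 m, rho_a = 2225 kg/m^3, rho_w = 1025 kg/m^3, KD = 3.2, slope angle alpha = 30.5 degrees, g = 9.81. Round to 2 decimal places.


Sr = rho_a / rho_w = 2225 / 1025 = 2.170732
(Sr - 1) = 1.170732
(Sr - 1)^3 = 1.604620
cot(30.5) = 1 / tan(30.5) = 1 / 0.589045 = 1.697663
Numerator = 2225 * 9.81 * 1.42^3 = 62497.7030
Denominator = 3.2 * 1.604620 * 1.697663 = 8.717132
W = 62497.7030 / 8.717132
W = 7169.53 N

7169.53


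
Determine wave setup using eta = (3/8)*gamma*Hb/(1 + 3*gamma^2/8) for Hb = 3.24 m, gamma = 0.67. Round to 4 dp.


eta = (3/8) * gamma * Hb / (1 + 3*gamma^2/8)
Numerator = (3/8) * 0.67 * 3.24 = 0.814050
Denominator = 1 + 3*0.67^2/8 = 1 + 0.168338 = 1.168338
eta = 0.814050 / 1.168338
eta = 0.6968 m

0.6968


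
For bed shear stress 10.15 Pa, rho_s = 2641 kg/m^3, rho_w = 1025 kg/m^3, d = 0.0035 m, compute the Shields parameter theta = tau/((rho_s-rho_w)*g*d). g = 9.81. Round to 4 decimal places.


theta = tau / ((rho_s - rho_w) * g * d)
rho_s - rho_w = 2641 - 1025 = 1616
Denominator = 1616 * 9.81 * 0.0035 = 55.485360
theta = 10.15 / 55.485360
theta = 0.1829

0.1829


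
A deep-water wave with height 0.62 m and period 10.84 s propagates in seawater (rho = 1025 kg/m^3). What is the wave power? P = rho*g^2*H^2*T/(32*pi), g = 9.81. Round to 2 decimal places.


P = rho * g^2 * H^2 * T / (32 * pi)
P = 1025 * 9.81^2 * 0.62^2 * 10.84 / (32 * pi)
P = 1025 * 96.2361 * 0.3844 * 10.84 / 100.53096
P = 4088.60 W/m

4088.60


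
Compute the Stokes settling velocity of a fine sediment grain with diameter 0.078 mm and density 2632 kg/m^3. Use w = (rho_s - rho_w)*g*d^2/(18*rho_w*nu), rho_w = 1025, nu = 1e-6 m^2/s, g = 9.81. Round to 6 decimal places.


w = (rho_s - rho_w) * g * d^2 / (18 * rho_w * nu)
d = 0.078 mm = 0.000078 m
rho_s - rho_w = 2632 - 1025 = 1607
Numerator = 1607 * 9.81 * (0.000078)^2 = 0.000095912252
Denominator = 18 * 1025 * 1e-6 = 0.018450
w = 0.005198 m/s

0.005198


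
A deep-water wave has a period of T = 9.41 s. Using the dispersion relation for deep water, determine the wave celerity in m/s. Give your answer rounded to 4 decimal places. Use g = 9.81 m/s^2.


We use the deep-water celerity formula:
C = g * T / (2 * pi)
C = 9.81 * 9.41 / (2 * 3.14159...)
C = 92.312100 / 6.283185
C = 14.6919 m/s

14.6919


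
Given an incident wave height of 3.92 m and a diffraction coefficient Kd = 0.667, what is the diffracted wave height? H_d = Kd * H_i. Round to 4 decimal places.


H_d = Kd * H_i
H_d = 0.667 * 3.92
H_d = 2.6146 m

2.6146


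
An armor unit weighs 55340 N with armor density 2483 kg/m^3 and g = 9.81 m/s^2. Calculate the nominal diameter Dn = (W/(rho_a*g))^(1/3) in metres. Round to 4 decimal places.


V = W / (rho_a * g)
V = 55340 / (2483 * 9.81)
V = 55340 / 24358.23
V = 2.271922 m^3
Dn = V^(1/3) = 2.271922^(1/3)
Dn = 1.3146 m

1.3146


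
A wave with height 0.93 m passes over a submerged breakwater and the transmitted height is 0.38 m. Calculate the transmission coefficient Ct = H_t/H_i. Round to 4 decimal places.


Ct = H_t / H_i
Ct = 0.38 / 0.93
Ct = 0.4086

0.4086


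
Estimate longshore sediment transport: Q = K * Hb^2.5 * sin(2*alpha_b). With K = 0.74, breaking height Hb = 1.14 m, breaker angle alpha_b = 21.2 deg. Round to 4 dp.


Q = K * Hb^2.5 * sin(2 * alpha_b)
Hb^2.5 = 1.14^2.5 = 1.387593
sin(2 * 21.2) = sin(42.4) = 0.674302
Q = 0.74 * 1.387593 * 0.674302
Q = 0.6924 m^3/s

0.6924


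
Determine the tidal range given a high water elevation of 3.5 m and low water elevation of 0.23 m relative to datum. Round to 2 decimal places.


Tidal range = High water - Low water
Tidal range = 3.5 - (0.23)
Tidal range = 3.27 m

3.27


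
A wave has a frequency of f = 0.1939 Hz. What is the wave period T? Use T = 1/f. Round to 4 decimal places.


T = 1 / f
T = 1 / 0.1939
T = 5.1573 s

5.1573


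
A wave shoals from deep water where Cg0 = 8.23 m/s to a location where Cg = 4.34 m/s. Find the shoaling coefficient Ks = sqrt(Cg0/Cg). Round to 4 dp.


Ks = sqrt(Cg0 / Cg)
Ks = sqrt(8.23 / 4.34)
Ks = sqrt(1.8963)
Ks = 1.3771

1.3771


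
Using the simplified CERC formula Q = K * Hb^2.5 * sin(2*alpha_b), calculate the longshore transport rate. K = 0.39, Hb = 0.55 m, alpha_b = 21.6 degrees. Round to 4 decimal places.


Q = K * Hb^2.5 * sin(2 * alpha_b)
Hb^2.5 = 0.55^2.5 = 0.224340
sin(2 * 21.6) = sin(43.2) = 0.684547
Q = 0.39 * 0.224340 * 0.684547
Q = 0.0599 m^3/s

0.0599


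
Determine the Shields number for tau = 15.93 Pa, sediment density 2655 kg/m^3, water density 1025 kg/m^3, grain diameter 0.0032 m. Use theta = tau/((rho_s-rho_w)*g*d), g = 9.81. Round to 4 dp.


theta = tau / ((rho_s - rho_w) * g * d)
rho_s - rho_w = 2655 - 1025 = 1630
Denominator = 1630 * 9.81 * 0.0032 = 51.168960
theta = 15.93 / 51.168960
theta = 0.3113

0.3113


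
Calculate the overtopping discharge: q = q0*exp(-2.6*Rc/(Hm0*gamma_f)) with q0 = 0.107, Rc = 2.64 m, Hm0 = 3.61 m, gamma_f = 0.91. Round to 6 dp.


q = q0 * exp(-2.6 * Rc / (Hm0 * gamma_f))
Exponent = -2.6 * 2.64 / (3.61 * 0.91)
= -2.6 * 2.64 / 3.2851
= -2.089434
exp(-2.089434) = 0.123757
q = 0.107 * 0.123757
q = 0.013242 m^3/s/m

0.013242


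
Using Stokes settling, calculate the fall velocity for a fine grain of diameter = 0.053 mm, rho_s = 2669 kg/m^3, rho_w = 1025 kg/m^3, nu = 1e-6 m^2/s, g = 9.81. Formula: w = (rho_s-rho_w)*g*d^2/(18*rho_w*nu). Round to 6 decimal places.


w = (rho_s - rho_w) * g * d^2 / (18 * rho_w * nu)
d = 0.053 mm = 0.000053 m
rho_s - rho_w = 2669 - 1025 = 1644
Numerator = 1644 * 9.81 * (0.000053)^2 = 0.000045302541
Denominator = 18 * 1025 * 1e-6 = 0.018450
w = 0.002455 m/s

0.002455


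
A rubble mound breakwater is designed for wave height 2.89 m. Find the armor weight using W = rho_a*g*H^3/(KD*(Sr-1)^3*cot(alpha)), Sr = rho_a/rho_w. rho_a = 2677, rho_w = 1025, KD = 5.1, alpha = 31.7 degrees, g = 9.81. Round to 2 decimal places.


Sr = rho_a / rho_w = 2677 / 1025 = 2.611707
(Sr - 1) = 1.611707
(Sr - 1)^3 = 4.186572
cot(31.7) = 1 / tan(31.7) = 1 / 0.617613 = 1.619138
Numerator = 2677 * 9.81 * 2.89^3 = 633885.6304
Denominator = 5.1 * 4.186572 * 1.619138 = 34.571050
W = 633885.6304 / 34.571050
W = 18335.74 N

18335.74


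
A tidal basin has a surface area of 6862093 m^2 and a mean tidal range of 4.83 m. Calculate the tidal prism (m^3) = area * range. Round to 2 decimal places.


Tidal prism = Area * Tidal range
P = 6862093 * 4.83
P = 33143909.19 m^3

33143909.19


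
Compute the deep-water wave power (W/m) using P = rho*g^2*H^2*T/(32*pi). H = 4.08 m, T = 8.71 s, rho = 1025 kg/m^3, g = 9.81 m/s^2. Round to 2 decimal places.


P = rho * g^2 * H^2 * T / (32 * pi)
P = 1025 * 9.81^2 * 4.08^2 * 8.71 / (32 * pi)
P = 1025 * 96.2361 * 16.6464 * 8.71 / 100.53096
P = 142265.80 W/m

142265.80


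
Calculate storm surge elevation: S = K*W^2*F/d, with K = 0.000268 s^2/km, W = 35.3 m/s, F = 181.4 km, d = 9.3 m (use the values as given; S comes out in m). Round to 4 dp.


S = K * W^2 * F / d
W^2 = 35.3^2 = 1246.09
S = 0.000268 * 1246.09 * 181.4 / 9.3
Numerator = 0.000268 * 1246.09 * 181.4 = 60.578915
S = 60.578915 / 9.3 = 6.5139 m

6.5139


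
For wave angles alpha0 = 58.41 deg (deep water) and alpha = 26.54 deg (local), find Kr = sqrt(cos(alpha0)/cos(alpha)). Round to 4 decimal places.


Kr = sqrt(cos(alpha0) / cos(alpha))
cos(58.41) = 0.523837
cos(26.54) = 0.894623
Kr = sqrt(0.523837 / 0.894623)
Kr = sqrt(0.585540)
Kr = 0.7652

0.7652


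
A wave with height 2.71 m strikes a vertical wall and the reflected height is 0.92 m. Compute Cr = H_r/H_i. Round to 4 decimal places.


Cr = H_r / H_i
Cr = 0.92 / 2.71
Cr = 0.3395

0.3395


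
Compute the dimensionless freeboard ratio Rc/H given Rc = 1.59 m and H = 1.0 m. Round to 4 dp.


Relative freeboard = Rc / H
= 1.59 / 1.0
= 1.5900

1.5900


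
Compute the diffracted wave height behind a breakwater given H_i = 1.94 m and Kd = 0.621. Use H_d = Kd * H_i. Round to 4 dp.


H_d = Kd * H_i
H_d = 0.621 * 1.94
H_d = 1.2047 m

1.2047


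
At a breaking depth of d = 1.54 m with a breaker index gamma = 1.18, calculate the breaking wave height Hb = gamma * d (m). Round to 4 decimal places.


Hb = gamma * d
Hb = 1.18 * 1.54
Hb = 1.8172 m

1.8172


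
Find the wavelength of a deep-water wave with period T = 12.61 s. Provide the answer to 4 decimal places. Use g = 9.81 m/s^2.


L0 = g * T^2 / (2 * pi)
L0 = 9.81 * 12.61^2 / (2 * pi)
L0 = 9.81 * 159.0121 / 6.28319
L0 = 1559.9087 / 6.28319
L0 = 248.2672 m

248.2672


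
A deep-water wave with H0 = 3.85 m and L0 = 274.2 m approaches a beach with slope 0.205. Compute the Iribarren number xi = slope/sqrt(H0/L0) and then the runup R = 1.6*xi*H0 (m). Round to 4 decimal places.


xi = slope / sqrt(H0/L0)
H0/L0 = 3.85/274.2 = 0.014041
sqrt(0.014041) = 0.118494
xi = 0.205 / 0.118494 = 1.730044
R = 1.6 * xi * H0 = 1.6 * 1.730044 * 3.85
R = 10.6571 m

10.6571


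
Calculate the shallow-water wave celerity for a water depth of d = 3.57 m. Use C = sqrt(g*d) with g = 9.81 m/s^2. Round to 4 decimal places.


Using the shallow-water approximation:
C = sqrt(g * d) = sqrt(9.81 * 3.57)
C = sqrt(35.0217)
C = 5.9179 m/s

5.9179


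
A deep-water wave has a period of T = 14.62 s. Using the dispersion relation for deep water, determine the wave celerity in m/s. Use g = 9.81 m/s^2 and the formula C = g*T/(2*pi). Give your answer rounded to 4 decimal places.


We use the deep-water celerity formula:
C = g * T / (2 * pi)
C = 9.81 * 14.62 / (2 * 3.14159...)
C = 143.422200 / 6.283185
C = 22.8264 m/s

22.8264


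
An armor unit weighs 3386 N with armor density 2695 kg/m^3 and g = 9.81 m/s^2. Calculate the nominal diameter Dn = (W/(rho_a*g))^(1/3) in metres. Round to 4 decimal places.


V = W / (rho_a * g)
V = 3386 / (2695 * 9.81)
V = 3386 / 26437.95
V = 0.128073 m^3
Dn = V^(1/3) = 0.128073^(1/3)
Dn = 0.5041 m

0.5041


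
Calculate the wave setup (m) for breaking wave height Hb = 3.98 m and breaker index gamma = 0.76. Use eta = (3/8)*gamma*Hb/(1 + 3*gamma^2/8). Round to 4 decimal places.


eta = (3/8) * gamma * Hb / (1 + 3*gamma^2/8)
Numerator = (3/8) * 0.76 * 3.98 = 1.134300
Denominator = 1 + 3*0.76^2/8 = 1 + 0.216600 = 1.216600
eta = 1.134300 / 1.216600
eta = 0.9324 m

0.9324


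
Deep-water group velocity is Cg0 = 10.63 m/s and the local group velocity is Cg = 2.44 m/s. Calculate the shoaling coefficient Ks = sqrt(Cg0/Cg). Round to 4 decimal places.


Ks = sqrt(Cg0 / Cg)
Ks = sqrt(10.63 / 2.44)
Ks = sqrt(4.3566)
Ks = 2.0872

2.0872


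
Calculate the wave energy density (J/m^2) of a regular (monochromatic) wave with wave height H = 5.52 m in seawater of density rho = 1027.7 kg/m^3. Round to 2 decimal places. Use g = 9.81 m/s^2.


E = (1/8) * rho * g * H^2
E = (1/8) * 1027.7 * 9.81 * 5.52^2
E = 0.125 * 1027.7 * 9.81 * 30.4704
E = 38399.32 J/m^2

38399.32


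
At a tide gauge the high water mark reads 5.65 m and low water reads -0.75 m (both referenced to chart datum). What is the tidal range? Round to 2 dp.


Tidal range = High water - Low water
Tidal range = 5.65 - (-0.75)
Tidal range = 6.40 m

6.40


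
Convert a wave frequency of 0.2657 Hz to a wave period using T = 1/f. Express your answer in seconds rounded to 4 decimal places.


T = 1 / f
T = 1 / 0.2657
T = 3.7636 s

3.7636


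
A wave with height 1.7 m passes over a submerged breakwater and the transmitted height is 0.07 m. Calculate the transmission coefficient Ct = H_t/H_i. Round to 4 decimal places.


Ct = H_t / H_i
Ct = 0.07 / 1.7
Ct = 0.0412

0.0412


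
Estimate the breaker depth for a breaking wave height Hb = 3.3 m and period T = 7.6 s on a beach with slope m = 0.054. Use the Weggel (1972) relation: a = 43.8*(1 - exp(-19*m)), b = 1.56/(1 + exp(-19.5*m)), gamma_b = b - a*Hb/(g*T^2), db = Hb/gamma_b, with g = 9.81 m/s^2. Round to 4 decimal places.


a = 43.8 * (1 - exp(-19 * m))
exp(-19 * 0.054) = exp(-1.0260) = 0.358438
a = 43.8 * (1 - 0.358438) = 28.100422
b = 1.56 / (1 + exp(-19.5 * m))
exp(-19.5 * 0.054) = exp(-1.0530) = 0.348890
b = 1.56 / (1 + 0.348890) = 1.156507
Hb / (g * T^2) = 3.3 / (9.81 * 7.6^2) = 3.3 / 566.6256 = 0.00582395
gamma_b = b - a * Hb/(g*T^2) = 1.156507 - 28.100422 * 0.00582395 = 0.992851
db = Hb / gamma_b = 3.3 / 0.992851
db = 3.3238 m

3.3238


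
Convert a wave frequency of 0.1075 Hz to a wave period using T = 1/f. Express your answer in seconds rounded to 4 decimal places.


T = 1 / f
T = 1 / 0.1075
T = 9.3023 s

9.3023


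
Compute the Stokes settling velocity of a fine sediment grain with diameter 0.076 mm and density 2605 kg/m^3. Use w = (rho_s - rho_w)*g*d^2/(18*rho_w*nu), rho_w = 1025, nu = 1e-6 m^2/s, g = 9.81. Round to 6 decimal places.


w = (rho_s - rho_w) * g * d^2 / (18 * rho_w * nu)
d = 0.076 mm = 0.000076 m
rho_s - rho_w = 2605 - 1025 = 1580
Numerator = 1580 * 9.81 * (0.000076)^2 = 0.000089526845
Denominator = 18 * 1025 * 1e-6 = 0.018450
w = 0.004852 m/s

0.004852


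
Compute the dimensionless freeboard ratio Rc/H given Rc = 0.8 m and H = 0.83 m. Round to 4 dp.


Relative freeboard = Rc / H
= 0.8 / 0.83
= 0.9639

0.9639


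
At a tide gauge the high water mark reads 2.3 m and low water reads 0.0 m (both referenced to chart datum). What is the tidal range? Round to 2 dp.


Tidal range = High water - Low water
Tidal range = 2.3 - (0.0)
Tidal range = 2.30 m

2.30


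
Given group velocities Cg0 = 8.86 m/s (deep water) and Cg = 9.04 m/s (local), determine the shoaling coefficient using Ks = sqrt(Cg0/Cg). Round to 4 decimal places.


Ks = sqrt(Cg0 / Cg)
Ks = sqrt(8.86 / 9.04)
Ks = sqrt(0.9801)
Ks = 0.9900

0.9900


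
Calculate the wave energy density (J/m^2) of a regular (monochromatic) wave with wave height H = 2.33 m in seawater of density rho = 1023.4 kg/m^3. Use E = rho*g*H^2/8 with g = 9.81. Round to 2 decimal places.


E = (1/8) * rho * g * H^2
E = (1/8) * 1023.4 * 9.81 * 2.33^2
E = 0.125 * 1023.4 * 9.81 * 5.4289
E = 6812.97 J/m^2

6812.97


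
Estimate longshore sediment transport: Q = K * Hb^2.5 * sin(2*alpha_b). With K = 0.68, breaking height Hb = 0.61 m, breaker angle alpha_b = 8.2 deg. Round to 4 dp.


Q = K * Hb^2.5 * sin(2 * alpha_b)
Hb^2.5 = 0.61^2.5 = 0.290619
sin(2 * 8.2) = sin(16.4) = 0.282341
Q = 0.68 * 0.290619 * 0.282341
Q = 0.0558 m^3/s

0.0558


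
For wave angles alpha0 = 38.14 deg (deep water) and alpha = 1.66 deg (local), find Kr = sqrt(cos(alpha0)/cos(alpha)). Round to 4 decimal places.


Kr = sqrt(cos(alpha0) / cos(alpha))
cos(38.14) = 0.786504
cos(1.66) = 0.999580
Kr = sqrt(0.786504 / 0.999580)
Kr = sqrt(0.786834)
Kr = 0.8870

0.8870


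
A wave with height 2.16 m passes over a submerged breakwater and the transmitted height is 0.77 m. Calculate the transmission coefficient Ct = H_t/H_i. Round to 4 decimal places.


Ct = H_t / H_i
Ct = 0.77 / 2.16
Ct = 0.3565

0.3565


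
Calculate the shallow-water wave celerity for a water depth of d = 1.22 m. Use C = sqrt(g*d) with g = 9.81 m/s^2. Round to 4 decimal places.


Using the shallow-water approximation:
C = sqrt(g * d) = sqrt(9.81 * 1.22)
C = sqrt(11.9682)
C = 3.4595 m/s

3.4595


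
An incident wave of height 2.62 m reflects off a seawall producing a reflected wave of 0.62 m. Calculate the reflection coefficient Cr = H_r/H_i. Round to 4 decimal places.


Cr = H_r / H_i
Cr = 0.62 / 2.62
Cr = 0.2366

0.2366


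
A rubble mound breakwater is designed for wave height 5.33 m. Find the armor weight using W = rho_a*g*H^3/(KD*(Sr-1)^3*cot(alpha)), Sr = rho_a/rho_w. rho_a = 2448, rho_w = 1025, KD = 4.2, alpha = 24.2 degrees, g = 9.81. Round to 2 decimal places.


Sr = rho_a / rho_w = 2448 / 1025 = 2.388293
(Sr - 1) = 1.388293
(Sr - 1)^3 = 2.675735
cot(24.2) = 1 / tan(24.2) = 1 / 0.449418 = 2.225101
Numerator = 2448 * 9.81 * 5.33^3 = 3636319.6092
Denominator = 4.2 * 2.675735 * 2.225101 = 25.005878
W = 3636319.6092 / 25.005878
W = 145418.59 N

145418.59


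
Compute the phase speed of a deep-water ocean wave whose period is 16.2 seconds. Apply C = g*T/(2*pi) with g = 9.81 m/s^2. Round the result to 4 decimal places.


We use the deep-water celerity formula:
C = g * T / (2 * pi)
C = 9.81 * 16.2 / (2 * 3.14159...)
C = 158.922000 / 6.283185
C = 25.2932 m/s

25.2932


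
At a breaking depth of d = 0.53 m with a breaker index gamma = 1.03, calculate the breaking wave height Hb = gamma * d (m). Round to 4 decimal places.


Hb = gamma * d
Hb = 1.03 * 0.53
Hb = 0.5459 m

0.5459


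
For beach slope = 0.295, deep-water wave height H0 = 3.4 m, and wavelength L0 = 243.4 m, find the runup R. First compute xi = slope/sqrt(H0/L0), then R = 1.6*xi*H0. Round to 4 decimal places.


xi = slope / sqrt(H0/L0)
H0/L0 = 3.4/243.4 = 0.013969
sqrt(0.013969) = 0.118190
xi = 0.295 / 0.118190 = 2.495990
R = 1.6 * xi * H0 = 1.6 * 2.495990 * 3.4
R = 13.5782 m

13.5782


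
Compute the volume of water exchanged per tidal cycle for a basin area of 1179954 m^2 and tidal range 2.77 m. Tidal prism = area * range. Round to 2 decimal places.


Tidal prism = Area * Tidal range
P = 1179954 * 2.77
P = 3268472.58 m^3

3268472.58


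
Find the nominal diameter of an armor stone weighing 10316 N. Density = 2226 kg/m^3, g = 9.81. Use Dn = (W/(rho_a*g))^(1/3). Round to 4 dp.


V = W / (rho_a * g)
V = 10316 / (2226 * 9.81)
V = 10316 / 21837.06
V = 0.472408 m^3
Dn = V^(1/3) = 0.472408^(1/3)
Dn = 0.7788 m

0.7788


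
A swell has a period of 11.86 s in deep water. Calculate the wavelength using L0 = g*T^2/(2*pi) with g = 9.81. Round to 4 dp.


L0 = g * T^2 / (2 * pi)
L0 = 9.81 * 11.86^2 / (2 * pi)
L0 = 9.81 * 140.6596 / 6.28319
L0 = 1379.8707 / 6.28319
L0 = 219.6132 m

219.6132


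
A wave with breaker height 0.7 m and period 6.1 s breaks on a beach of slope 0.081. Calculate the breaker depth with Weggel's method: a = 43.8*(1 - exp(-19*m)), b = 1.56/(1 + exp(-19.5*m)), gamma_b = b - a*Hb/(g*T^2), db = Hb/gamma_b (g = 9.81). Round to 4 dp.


a = 43.8 * (1 - exp(-19 * m))
exp(-19 * 0.081) = exp(-1.5390) = 0.214596
a = 43.8 * (1 - 0.214596) = 34.400713
b = 1.56 / (1 + exp(-19.5 * m))
exp(-19.5 * 0.081) = exp(-1.5795) = 0.206078
b = 1.56 / (1 + 0.206078) = 1.293449
Hb / (g * T^2) = 0.7 / (9.81 * 6.1^2) = 0.7 / 365.0301 = 0.00191765
gamma_b = b - a * Hb/(g*T^2) = 1.293449 - 34.400713 * 0.00191765 = 1.227480
db = Hb / gamma_b = 0.7 / 1.227480
db = 0.5703 m

0.5703


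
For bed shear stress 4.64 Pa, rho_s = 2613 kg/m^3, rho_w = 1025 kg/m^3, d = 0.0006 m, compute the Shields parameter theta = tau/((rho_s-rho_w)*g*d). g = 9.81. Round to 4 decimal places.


theta = tau / ((rho_s - rho_w) * g * d)
rho_s - rho_w = 2613 - 1025 = 1588
Denominator = 1588 * 9.81 * 0.0006 = 9.346968
theta = 4.64 / 9.346968
theta = 0.4964

0.4964


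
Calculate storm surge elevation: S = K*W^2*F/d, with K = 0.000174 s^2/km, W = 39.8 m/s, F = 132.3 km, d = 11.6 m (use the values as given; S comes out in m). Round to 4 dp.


S = K * W^2 * F / d
W^2 = 39.8^2 = 1584.04
S = 0.000174 * 1584.04 * 132.3 / 11.6
Numerator = 0.000174 * 1584.04 * 132.3 = 36.464918
S = 36.464918 / 11.6 = 3.1435 m

3.1435


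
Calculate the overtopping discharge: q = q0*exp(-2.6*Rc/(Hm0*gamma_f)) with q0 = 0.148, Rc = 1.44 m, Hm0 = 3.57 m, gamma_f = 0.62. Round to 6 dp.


q = q0 * exp(-2.6 * Rc / (Hm0 * gamma_f))
Exponent = -2.6 * 1.44 / (3.57 * 0.62)
= -2.6 * 1.44 / 2.2134
= -1.691515
exp(-1.691515) = 0.184240
q = 0.148 * 0.184240
q = 0.027268 m^3/s/m

0.027268


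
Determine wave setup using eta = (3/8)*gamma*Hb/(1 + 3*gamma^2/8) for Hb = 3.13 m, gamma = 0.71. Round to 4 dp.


eta = (3/8) * gamma * Hb / (1 + 3*gamma^2/8)
Numerator = (3/8) * 0.71 * 3.13 = 0.833362
Denominator = 1 + 3*0.71^2/8 = 1 + 0.189038 = 1.189038
eta = 0.833362 / 1.189038
eta = 0.7009 m

0.7009


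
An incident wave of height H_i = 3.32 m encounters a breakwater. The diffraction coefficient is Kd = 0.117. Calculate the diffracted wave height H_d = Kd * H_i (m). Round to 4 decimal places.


H_d = Kd * H_i
H_d = 0.117 * 3.32
H_d = 0.3884 m

0.3884


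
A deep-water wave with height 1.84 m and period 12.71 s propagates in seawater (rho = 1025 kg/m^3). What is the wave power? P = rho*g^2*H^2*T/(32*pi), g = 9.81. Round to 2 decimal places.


P = rho * g^2 * H^2 * T / (32 * pi)
P = 1025 * 9.81^2 * 1.84^2 * 12.71 / (32 * pi)
P = 1025 * 96.2361 * 3.3856 * 12.71 / 100.53096
P = 42222.43 W/m

42222.43


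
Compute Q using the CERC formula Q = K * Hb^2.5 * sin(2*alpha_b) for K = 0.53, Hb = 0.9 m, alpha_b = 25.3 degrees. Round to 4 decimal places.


Q = K * Hb^2.5 * sin(2 * alpha_b)
Hb^2.5 = 0.9^2.5 = 0.768433
sin(2 * 25.3) = sin(50.6) = 0.772734
Q = 0.53 * 0.768433 * 0.772734
Q = 0.3147 m^3/s

0.3147


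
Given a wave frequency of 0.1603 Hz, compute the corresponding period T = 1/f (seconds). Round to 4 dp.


T = 1 / f
T = 1 / 0.1603
T = 6.2383 s

6.2383


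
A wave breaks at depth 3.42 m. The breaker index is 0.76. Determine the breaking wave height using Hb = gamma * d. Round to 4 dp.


Hb = gamma * d
Hb = 0.76 * 3.42
Hb = 2.5992 m

2.5992


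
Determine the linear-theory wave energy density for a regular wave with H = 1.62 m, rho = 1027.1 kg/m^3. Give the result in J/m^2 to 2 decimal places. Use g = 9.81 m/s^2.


E = (1/8) * rho * g * H^2
E = (1/8) * 1027.1 * 9.81 * 1.62^2
E = 0.125 * 1027.1 * 9.81 * 2.6244
E = 3305.38 J/m^2

3305.38


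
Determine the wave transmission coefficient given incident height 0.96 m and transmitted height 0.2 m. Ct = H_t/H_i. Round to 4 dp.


Ct = H_t / H_i
Ct = 0.2 / 0.96
Ct = 0.2083

0.2083


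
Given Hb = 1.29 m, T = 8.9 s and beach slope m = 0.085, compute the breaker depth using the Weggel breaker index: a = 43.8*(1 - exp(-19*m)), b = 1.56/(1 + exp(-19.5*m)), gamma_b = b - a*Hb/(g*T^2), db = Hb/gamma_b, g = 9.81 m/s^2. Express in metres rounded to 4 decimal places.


a = 43.8 * (1 - exp(-19 * m))
exp(-19 * 0.085) = exp(-1.6150) = 0.198891
a = 43.8 * (1 - 0.198891) = 35.088589
b = 1.56 / (1 + exp(-19.5 * m))
exp(-19.5 * 0.085) = exp(-1.6575) = 0.190615
b = 1.56 / (1 + 0.190615) = 1.310247
Hb / (g * T^2) = 1.29 / (9.81 * 8.9^2) = 1.29 / 777.0501 = 0.00166012
gamma_b = b - a * Hb/(g*T^2) = 1.310247 - 35.088589 * 0.00166012 = 1.251996
db = Hb / gamma_b = 1.29 / 1.251996
db = 1.0304 m

1.0304


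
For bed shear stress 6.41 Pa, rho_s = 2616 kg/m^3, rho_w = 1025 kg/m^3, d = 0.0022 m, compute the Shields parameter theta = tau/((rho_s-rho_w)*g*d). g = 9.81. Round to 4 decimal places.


theta = tau / ((rho_s - rho_w) * g * d)
rho_s - rho_w = 2616 - 1025 = 1591
Denominator = 1591 * 9.81 * 0.0022 = 34.336962
theta = 6.41 / 34.336962
theta = 0.1867

0.1867


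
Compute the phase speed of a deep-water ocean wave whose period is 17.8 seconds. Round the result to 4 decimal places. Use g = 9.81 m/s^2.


We use the deep-water celerity formula:
C = g * T / (2 * pi)
C = 9.81 * 17.8 / (2 * 3.14159...)
C = 174.618000 / 6.283185
C = 27.7913 m/s

27.7913


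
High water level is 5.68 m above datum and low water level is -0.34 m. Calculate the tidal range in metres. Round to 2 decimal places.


Tidal range = High water - Low water
Tidal range = 5.68 - (-0.34)
Tidal range = 6.02 m

6.02


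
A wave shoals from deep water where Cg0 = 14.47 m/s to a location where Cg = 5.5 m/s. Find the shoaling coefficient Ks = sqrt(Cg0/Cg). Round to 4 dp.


Ks = sqrt(Cg0 / Cg)
Ks = sqrt(14.47 / 5.5)
Ks = sqrt(2.6309)
Ks = 1.6220

1.6220


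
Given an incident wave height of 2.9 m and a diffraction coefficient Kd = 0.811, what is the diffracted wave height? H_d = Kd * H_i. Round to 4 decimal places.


H_d = Kd * H_i
H_d = 0.811 * 2.9
H_d = 2.3519 m

2.3519


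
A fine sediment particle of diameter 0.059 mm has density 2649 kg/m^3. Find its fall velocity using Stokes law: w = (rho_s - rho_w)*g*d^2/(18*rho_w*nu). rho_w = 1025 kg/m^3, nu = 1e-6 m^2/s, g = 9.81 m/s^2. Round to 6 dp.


w = (rho_s - rho_w) * g * d^2 / (18 * rho_w * nu)
d = 0.059 mm = 0.000059 m
rho_s - rho_w = 2649 - 1025 = 1624
Numerator = 1624 * 9.81 * (0.000059)^2 = 0.000055457343
Denominator = 18 * 1025 * 1e-6 = 0.018450
w = 0.003006 m/s

0.003006


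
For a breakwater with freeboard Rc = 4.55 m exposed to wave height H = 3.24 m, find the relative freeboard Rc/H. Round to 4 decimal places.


Relative freeboard = Rc / H
= 4.55 / 3.24
= 1.4043

1.4043


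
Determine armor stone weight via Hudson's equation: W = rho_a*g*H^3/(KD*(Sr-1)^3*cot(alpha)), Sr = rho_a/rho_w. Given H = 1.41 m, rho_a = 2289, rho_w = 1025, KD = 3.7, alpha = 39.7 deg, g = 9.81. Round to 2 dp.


Sr = rho_a / rho_w = 2289 / 1025 = 2.233171
(Sr - 1) = 1.233171
(Sr - 1)^3 = 1.875295
cot(39.7) = 1 / tan(39.7) = 1 / 0.830216 = 1.204506
Numerator = 2289 * 9.81 * 1.41^3 = 62946.5798
Denominator = 3.7 * 1.875295 * 1.204506 = 8.357574
W = 62946.5798 / 8.357574
W = 7531.68 N

7531.68


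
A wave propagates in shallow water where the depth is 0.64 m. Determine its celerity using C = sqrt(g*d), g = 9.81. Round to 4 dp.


Using the shallow-water approximation:
C = sqrt(g * d) = sqrt(9.81 * 0.64)
C = sqrt(6.2784)
C = 2.5057 m/s

2.5057


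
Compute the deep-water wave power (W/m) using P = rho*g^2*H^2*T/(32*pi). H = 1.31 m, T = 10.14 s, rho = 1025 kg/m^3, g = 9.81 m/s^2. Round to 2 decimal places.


P = rho * g^2 * H^2 * T / (32 * pi)
P = 1025 * 9.81^2 * 1.31^2 * 10.14 / (32 * pi)
P = 1025 * 96.2361 * 1.7161 * 10.14 / 100.53096
P = 17074.29 W/m

17074.29


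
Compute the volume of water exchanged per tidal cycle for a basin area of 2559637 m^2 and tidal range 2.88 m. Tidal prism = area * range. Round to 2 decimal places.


Tidal prism = Area * Tidal range
P = 2559637 * 2.88
P = 7371754.56 m^3

7371754.56


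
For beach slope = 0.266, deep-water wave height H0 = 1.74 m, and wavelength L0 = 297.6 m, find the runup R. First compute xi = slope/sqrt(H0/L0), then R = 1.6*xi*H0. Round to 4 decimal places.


xi = slope / sqrt(H0/L0)
H0/L0 = 1.74/297.6 = 0.005847
sqrt(0.005847) = 0.076464
xi = 0.266 / 0.076464 = 3.478752
R = 1.6 * xi * H0 = 1.6 * 3.478752 * 1.74
R = 9.6848 m

9.6848


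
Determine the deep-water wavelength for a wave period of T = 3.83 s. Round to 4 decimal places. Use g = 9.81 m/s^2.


L0 = g * T^2 / (2 * pi)
L0 = 9.81 * 3.83^2 / (2 * pi)
L0 = 9.81 * 14.6689 / 6.28319
L0 = 143.9019 / 6.28319
L0 = 22.9027 m

22.9027


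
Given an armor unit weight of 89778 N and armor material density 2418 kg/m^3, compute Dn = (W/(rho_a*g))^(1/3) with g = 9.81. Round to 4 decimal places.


V = W / (rho_a * g)
V = 89778 / (2418 * 9.81)
V = 89778 / 23720.58
V = 3.784815 m^3
Dn = V^(1/3) = 3.784815^(1/3)
Dn = 1.5584 m

1.5584


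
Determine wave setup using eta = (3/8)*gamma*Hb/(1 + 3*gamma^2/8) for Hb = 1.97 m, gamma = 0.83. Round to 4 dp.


eta = (3/8) * gamma * Hb / (1 + 3*gamma^2/8)
Numerator = (3/8) * 0.83 * 1.97 = 0.613162
Denominator = 1 + 3*0.83^2/8 = 1 + 0.258338 = 1.258338
eta = 0.613162 / 1.258338
eta = 0.4873 m

0.4873


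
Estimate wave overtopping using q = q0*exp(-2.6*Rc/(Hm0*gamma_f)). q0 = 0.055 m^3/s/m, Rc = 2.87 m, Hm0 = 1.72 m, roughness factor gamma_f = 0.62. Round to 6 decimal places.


q = q0 * exp(-2.6 * Rc / (Hm0 * gamma_f))
Exponent = -2.6 * 2.87 / (1.72 * 0.62)
= -2.6 * 2.87 / 1.0664
= -6.997374
exp(-6.997374) = 0.000914
q = 0.055 * 0.000914
q = 0.000050 m^3/s/m

0.000050


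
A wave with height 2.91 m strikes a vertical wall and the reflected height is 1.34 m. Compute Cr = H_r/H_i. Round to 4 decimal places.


Cr = H_r / H_i
Cr = 1.34 / 2.91
Cr = 0.4605

0.4605


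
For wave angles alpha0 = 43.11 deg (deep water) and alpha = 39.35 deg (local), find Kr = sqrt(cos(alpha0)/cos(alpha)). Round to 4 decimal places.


Kr = sqrt(cos(alpha0) / cos(alpha))
cos(43.11) = 0.730043
cos(39.35) = 0.773287
Kr = sqrt(0.730043 / 0.773287)
Kr = sqrt(0.944077)
Kr = 0.9716

0.9716


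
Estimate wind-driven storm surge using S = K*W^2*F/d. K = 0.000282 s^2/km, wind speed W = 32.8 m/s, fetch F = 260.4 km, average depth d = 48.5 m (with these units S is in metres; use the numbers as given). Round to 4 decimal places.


S = K * W^2 * F / d
W^2 = 32.8^2 = 1075.84
S = 0.000282 * 1075.84 * 260.4 / 48.5
Numerator = 0.000282 * 1075.84 * 260.4 = 79.001944
S = 79.001944 / 48.5 = 1.6289 m

1.6289
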